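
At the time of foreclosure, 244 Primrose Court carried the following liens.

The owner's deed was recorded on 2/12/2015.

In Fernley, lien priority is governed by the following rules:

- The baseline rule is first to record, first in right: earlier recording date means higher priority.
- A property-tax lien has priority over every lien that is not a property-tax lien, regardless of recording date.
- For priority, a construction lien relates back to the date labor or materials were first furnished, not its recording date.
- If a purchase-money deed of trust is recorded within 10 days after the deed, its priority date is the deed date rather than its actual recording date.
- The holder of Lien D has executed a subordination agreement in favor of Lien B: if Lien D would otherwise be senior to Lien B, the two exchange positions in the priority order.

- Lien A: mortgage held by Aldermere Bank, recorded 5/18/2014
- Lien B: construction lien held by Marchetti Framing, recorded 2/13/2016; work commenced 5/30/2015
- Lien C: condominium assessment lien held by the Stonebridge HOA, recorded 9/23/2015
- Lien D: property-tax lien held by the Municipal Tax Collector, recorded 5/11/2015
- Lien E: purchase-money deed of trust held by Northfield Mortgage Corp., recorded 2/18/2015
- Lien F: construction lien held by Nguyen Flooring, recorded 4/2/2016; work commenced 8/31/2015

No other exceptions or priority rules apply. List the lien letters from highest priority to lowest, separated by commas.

B, A, E, D, F, C

Adjusting effective dates: B's effective date is 5/30/2015, when work began; E's effective date is the deed date, 2/12/2015; F's effective date is 8/31/2015, when work began.
D is a property-tax lien, so it outranks all other liens regardless of date.
Among the remaining liens, by effective date: A (5/18/2014), E (2/12/2015), B (5/30/2015), F (8/31/2015), C (9/23/2015).
The subordination applies — D was senior to B — so D and B swap.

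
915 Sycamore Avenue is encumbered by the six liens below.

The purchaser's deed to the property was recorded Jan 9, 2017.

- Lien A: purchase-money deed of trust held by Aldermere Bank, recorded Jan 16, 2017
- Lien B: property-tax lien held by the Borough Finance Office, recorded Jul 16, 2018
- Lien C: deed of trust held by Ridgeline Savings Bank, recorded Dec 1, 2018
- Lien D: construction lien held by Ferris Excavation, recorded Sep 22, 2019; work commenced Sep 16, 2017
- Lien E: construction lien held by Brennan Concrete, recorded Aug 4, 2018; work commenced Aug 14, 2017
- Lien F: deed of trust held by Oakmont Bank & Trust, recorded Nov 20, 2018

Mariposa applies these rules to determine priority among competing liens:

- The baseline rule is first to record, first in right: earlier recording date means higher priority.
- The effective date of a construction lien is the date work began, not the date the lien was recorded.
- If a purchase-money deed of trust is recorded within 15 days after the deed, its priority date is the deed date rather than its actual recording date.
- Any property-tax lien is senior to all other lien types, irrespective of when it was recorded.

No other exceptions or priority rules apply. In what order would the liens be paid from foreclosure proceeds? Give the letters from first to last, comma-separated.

B, A, E, D, F, C

First, effective dates: A's effective date is the deed date, Jan 9, 2017; D's effective date is Sep 16, 2017, when work began; E relates back to Aug 14, 2017 (work commenced).
B is a property-tax lien and takes priority over every other lien.
Among the remaining liens, by effective date: A (Jan 9, 2017), E (Aug 14, 2017), D (Sep 16, 2017), F (Nov 20, 2018), C (Dec 1, 2018).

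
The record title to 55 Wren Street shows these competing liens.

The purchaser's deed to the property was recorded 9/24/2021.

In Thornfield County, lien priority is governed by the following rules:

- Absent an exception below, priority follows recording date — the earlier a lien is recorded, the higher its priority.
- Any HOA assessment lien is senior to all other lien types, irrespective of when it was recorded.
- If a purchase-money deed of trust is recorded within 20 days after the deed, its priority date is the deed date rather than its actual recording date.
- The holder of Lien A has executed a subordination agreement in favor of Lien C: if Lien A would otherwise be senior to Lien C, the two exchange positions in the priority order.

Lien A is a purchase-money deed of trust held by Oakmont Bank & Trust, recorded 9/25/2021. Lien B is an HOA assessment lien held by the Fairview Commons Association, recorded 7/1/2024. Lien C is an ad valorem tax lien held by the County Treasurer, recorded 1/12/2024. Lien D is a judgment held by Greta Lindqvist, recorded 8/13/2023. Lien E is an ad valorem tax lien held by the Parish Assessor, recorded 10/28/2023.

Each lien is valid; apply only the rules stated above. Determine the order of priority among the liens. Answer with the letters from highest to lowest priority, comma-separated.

B, C, D, E, A

Effective dates after the stated exceptions: A was recorded within the 20-day window, so its effective date is the deed date 9/24/2021.
As an HOA assessment lien, B is senior to every other lien.
The other liens, earliest effective date first: A (9/24/2021), D (8/13/2023), E (10/28/2023), C (1/12/2024).
A would otherwise be senior to C, so under the subordination agreement A and C exchange positions.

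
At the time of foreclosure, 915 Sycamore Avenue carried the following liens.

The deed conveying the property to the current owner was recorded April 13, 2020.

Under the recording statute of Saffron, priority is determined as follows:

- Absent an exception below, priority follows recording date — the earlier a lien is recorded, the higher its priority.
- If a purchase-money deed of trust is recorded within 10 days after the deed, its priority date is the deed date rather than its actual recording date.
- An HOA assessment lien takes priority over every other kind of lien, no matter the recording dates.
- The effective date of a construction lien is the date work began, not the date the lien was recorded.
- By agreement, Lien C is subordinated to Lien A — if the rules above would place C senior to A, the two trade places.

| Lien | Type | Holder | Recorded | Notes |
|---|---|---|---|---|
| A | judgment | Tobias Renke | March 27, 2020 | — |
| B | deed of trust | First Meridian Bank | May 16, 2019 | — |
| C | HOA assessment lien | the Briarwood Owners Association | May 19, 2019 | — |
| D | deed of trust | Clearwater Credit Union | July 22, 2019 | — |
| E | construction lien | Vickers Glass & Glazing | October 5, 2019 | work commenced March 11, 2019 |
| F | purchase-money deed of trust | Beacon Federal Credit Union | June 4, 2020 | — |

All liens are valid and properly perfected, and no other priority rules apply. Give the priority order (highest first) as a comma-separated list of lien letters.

A, E, B, D, C, F

Adjusting effective dates: E relates back to March 11, 2019 (work commenced); F was recorded 52 days after the deed, outside the 10-day window, so it keeps its recording date.
C is an HOA assessment lien and takes priority over every other lien.
Remaining liens by effective date: E (March 11, 2019), B (May 16, 2019), D (July 22, 2019), A (March 27, 2020), F (June 4, 2020).
The subordination applies — C was senior to A — so C and A swap.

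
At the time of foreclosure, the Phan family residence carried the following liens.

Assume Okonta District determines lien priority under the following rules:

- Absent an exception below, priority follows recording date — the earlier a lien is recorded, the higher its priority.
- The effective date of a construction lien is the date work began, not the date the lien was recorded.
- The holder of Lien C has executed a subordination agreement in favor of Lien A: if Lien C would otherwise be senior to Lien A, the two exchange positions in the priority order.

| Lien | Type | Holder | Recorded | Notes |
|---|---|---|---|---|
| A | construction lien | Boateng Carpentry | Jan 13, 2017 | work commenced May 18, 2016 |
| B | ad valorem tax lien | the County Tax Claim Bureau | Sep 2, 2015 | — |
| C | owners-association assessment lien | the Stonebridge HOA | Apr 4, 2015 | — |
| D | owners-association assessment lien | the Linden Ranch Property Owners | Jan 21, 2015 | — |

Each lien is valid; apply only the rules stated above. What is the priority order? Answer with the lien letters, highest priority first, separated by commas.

D, A, B, C

Adjusting effective dates: A relates back to May 18, 2016 (work commenced).
Sorted by effective date: D (Jan 21, 2015), C (Apr 4, 2015), B (Sep 2, 2015), A (May 18, 2016).
The subordination applies — C was senior to A — so C and A swap.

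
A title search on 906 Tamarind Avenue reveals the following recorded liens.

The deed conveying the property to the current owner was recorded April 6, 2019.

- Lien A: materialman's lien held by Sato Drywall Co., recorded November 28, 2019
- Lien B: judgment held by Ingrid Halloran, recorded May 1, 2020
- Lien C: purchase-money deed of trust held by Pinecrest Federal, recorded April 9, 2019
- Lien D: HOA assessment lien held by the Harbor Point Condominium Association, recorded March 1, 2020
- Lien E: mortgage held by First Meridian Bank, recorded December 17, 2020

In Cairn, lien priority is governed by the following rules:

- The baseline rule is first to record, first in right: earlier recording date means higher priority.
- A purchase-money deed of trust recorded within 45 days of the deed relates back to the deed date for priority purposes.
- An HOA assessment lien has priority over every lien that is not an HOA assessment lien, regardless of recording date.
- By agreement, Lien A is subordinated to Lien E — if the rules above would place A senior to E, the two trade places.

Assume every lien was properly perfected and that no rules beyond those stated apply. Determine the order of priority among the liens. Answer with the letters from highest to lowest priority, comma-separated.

Effective dates: C relates back to the deed date April 6, 2019.
D, as an HOA assessment lien, has superpriority and ranks first.
Among the remaining liens, by effective date: C (April 6, 2019), A (November 28, 2019), B (May 1, 2020), E (December 17, 2020).
A is senior to E before the subordination, so the two trade places.

D, C, E, B, A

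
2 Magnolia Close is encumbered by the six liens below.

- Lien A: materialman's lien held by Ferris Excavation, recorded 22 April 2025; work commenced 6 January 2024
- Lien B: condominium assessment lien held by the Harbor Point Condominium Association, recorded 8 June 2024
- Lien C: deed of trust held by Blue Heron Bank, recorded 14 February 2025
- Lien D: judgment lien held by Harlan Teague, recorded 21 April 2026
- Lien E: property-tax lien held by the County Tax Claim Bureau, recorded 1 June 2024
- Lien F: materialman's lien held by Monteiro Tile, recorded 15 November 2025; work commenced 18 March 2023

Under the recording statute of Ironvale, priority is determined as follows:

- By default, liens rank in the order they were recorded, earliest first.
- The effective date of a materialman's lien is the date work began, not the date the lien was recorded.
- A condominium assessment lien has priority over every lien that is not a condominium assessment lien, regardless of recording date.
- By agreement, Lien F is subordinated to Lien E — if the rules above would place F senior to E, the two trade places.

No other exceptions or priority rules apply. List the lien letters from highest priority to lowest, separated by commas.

Effective dates after the stated exceptions: A relates back to 6 January 2024 (work commenced); F relates back to 18 March 2023 (work commenced).
As a condominium assessment lien, B is senior to every other lien.
Among the remaining liens, by effective date: F (18 March 2023), A (6 January 2024), E (1 June 2024), C (14 February 2025), D (21 April 2026).
F would otherwise be senior to E, so under the subordination agreement F and E exchange positions.

B, E, A, F, C, D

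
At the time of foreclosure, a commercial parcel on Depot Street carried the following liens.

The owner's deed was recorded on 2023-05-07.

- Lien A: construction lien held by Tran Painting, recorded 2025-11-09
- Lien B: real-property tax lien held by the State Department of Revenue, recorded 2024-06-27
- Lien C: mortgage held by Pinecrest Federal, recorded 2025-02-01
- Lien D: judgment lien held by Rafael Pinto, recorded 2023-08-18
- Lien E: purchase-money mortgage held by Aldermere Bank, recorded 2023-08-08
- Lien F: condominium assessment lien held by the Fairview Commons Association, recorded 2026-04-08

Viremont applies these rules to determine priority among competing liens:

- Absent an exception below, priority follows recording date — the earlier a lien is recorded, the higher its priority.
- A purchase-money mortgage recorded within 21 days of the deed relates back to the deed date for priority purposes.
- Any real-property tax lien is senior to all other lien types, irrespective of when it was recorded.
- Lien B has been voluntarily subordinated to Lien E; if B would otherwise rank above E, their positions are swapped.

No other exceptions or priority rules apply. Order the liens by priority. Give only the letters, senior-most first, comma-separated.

E, B, D, C, A, F

First, effective dates: E was recorded 93 days after the deed — beyond 21 days — so no relation-back applies.
B is a real-property tax lien, so it outranks all other liens regardless of date.
Among the remaining liens, by effective date: E (2023-08-08), D (2023-08-18), C (2025-02-01), A (2025-11-09), F (2026-04-08).
The subordination applies — B was senior to E — so B and E swap.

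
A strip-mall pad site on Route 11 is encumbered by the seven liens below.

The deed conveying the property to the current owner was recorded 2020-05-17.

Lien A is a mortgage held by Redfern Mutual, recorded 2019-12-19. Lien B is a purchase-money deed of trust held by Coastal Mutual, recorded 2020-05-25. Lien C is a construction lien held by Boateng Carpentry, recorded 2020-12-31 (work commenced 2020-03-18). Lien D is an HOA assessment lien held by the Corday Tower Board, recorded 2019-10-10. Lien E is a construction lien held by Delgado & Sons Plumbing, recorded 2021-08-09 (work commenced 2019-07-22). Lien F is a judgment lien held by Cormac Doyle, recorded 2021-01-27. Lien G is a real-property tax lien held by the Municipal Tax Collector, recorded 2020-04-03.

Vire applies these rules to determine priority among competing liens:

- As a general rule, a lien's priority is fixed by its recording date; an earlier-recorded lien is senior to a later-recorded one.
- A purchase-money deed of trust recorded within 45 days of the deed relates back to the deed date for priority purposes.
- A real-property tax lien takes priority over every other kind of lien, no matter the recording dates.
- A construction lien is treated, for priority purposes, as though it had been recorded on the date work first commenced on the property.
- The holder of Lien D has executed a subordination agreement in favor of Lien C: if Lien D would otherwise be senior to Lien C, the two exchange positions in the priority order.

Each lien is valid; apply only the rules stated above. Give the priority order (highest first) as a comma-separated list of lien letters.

G, E, C, A, D, B, F

First, effective dates: B relates back to the deed date 2020-05-17; C's effective date is 2020-03-18, when work began; E is treated as recorded 2019-07-22, the work-commencement date.
G, as a real-property tax lien, has superpriority and ranks first.
Ordering the rest by effective date: E (2019-07-22), D (2019-10-10), A (2019-12-19), C (2020-03-18), B (2020-05-17), F (2021-01-27).
D is senior to C before the subordination, so the two trade places.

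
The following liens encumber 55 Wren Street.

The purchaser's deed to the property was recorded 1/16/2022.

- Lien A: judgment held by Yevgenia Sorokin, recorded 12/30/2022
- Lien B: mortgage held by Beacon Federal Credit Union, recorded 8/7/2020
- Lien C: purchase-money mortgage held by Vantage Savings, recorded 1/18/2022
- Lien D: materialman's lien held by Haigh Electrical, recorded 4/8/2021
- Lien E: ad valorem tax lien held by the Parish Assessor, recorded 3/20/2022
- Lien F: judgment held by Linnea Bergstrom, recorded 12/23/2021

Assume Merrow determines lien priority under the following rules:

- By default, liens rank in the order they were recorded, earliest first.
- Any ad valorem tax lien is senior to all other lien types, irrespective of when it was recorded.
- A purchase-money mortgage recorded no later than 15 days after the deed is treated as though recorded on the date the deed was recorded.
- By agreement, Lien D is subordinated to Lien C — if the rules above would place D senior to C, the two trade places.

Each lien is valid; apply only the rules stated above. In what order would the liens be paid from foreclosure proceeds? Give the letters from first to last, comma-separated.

First, effective dates: C relates back to the deed date 1/16/2022.
E is an ad valorem tax lien, so it outranks all other liens regardless of date.
The other liens, earliest effective date first: B (8/7/2020), D (4/8/2021), F (12/23/2021), C (1/16/2022), A (12/30/2022).
Because D would otherwise rank above C, the subordination swaps them.

E, B, C, F, D, A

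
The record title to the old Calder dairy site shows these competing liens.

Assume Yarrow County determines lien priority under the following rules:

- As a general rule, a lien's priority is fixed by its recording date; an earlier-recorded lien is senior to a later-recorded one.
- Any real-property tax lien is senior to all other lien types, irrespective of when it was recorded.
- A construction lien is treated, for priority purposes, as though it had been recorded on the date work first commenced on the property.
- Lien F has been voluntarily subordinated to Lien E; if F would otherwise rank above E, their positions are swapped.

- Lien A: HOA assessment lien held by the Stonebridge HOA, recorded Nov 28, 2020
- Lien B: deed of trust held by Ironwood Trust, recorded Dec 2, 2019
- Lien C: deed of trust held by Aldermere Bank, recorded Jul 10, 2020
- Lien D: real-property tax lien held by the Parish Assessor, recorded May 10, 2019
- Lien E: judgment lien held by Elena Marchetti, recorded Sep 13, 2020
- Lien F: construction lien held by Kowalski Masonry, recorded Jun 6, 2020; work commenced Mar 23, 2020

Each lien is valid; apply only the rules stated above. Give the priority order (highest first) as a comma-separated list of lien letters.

D, B, E, C, F, A

Effective dates after the stated exceptions: F is treated as recorded Mar 23, 2020, the work-commencement date.
As a real-property tax lien, D is senior to every other lien.
Among the remaining liens, by effective date: B (Dec 2, 2019), F (Mar 23, 2020), C (Jul 10, 2020), E (Sep 13, 2020), A (Nov 28, 2020).
F would otherwise be senior to E, so under the subordination agreement F and E exchange positions.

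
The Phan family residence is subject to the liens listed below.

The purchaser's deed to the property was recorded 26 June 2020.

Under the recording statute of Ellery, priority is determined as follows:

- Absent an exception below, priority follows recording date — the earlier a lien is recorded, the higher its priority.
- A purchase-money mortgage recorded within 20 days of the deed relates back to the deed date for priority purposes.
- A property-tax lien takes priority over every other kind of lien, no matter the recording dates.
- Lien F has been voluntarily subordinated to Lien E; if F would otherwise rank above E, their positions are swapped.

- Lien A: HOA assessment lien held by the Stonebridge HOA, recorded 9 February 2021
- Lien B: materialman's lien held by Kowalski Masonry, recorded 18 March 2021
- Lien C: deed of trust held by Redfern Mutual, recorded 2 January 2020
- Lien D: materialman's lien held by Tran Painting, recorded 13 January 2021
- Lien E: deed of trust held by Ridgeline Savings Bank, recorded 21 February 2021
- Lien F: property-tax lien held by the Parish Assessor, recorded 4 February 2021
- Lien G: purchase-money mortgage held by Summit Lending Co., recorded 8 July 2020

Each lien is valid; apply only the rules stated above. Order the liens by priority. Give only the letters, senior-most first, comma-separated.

Effective dates: G relates back to the deed date 26 June 2020.
As a property-tax lien, F is senior to every other lien.
The other liens, earliest effective date first: C (2 January 2020), G (26 June 2020), D (13 January 2021), A (9 February 2021), E (21 February 2021), B (18 March 2021).
F would otherwise be senior to E, so under the subordination agreement F and E exchange positions.

E, C, G, D, A, F, B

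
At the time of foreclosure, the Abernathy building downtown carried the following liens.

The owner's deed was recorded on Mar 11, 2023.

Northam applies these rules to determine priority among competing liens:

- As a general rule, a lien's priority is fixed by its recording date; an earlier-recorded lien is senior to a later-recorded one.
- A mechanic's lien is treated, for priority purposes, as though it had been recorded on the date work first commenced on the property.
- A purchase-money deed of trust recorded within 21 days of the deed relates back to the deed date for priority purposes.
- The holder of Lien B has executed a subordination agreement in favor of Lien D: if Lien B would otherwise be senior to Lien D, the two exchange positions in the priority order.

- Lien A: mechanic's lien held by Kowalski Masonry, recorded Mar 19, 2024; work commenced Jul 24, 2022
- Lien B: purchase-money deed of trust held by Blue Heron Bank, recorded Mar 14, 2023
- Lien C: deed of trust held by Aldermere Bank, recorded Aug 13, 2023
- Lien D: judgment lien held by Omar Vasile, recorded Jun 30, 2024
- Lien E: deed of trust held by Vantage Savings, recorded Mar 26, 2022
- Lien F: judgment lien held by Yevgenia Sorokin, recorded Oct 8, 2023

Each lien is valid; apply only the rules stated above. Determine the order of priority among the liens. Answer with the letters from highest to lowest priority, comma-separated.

E, A, D, C, F, B

Adjusting effective dates: A's effective date is Jul 24, 2022, when work began; B relates back to the deed date Mar 11, 2023.
By effective date, earliest first: E (Mar 26, 2022), A (Jul 24, 2022), B (Mar 11, 2023), C (Aug 13, 2023), F (Oct 8, 2023), D (Jun 30, 2024).
B is senior to D before the subordination, so the two trade places.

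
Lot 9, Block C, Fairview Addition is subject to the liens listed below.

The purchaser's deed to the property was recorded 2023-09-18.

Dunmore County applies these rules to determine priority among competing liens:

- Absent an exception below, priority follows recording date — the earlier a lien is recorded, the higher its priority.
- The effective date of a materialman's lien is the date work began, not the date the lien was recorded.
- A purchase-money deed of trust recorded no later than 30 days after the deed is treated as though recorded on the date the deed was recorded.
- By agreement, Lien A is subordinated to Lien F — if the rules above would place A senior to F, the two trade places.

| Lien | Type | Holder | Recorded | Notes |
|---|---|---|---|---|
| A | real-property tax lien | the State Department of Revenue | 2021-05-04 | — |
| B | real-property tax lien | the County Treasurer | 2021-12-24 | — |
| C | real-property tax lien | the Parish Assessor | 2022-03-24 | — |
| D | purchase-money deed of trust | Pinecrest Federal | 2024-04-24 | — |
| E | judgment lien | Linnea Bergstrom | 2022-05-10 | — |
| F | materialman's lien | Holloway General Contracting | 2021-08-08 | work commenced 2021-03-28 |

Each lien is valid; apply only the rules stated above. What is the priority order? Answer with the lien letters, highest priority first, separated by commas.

Adjusting effective dates: D missed the 30-day window (219 days after the deed), so its recording date stands; F is treated as recorded 2021-03-28, the work-commencement date.
By effective date, earliest first: F (2021-03-28), A (2021-05-04), B (2021-12-24), C (2022-03-24), E (2022-05-10), D (2024-04-24).
A is already junior to F, so the subordination agreement changes nothing.

F, A, B, C, E, D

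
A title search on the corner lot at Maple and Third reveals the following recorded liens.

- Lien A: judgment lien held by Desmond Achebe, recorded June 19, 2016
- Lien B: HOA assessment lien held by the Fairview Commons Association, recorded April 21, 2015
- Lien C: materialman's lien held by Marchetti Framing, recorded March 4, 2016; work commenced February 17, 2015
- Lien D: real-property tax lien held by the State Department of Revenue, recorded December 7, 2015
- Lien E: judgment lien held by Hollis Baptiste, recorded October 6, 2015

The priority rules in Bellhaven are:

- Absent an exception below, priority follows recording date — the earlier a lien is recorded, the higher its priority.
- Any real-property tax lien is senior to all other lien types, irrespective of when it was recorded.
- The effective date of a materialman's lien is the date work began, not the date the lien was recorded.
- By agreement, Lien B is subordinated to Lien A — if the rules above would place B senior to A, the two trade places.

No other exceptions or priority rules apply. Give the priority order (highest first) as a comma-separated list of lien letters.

D, C, A, E, B

Adjusting effective dates: C is treated as recorded February 17, 2015, the work-commencement date.
D is a real-property tax lien, so it outranks all other liens regardless of date.
The other liens, earliest effective date first: C (February 17, 2015), B (April 21, 2015), E (October 6, 2015), A (June 19, 2016).
B would otherwise be senior to A, so under the subordination agreement B and A exchange positions.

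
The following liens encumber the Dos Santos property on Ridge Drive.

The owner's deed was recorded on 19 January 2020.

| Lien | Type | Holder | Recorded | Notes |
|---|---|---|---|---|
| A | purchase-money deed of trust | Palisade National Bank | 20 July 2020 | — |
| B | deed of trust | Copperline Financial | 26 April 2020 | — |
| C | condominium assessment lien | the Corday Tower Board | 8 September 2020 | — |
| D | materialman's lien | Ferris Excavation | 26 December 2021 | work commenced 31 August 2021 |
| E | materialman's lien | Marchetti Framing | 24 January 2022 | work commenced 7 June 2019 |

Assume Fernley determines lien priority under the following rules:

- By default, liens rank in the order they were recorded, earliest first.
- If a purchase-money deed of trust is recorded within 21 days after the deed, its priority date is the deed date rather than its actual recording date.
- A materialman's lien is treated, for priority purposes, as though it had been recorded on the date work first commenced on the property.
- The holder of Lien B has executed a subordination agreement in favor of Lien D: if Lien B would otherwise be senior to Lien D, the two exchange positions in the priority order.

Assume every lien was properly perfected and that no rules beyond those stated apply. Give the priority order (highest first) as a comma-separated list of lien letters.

Effective dates after the stated exceptions: A was recorded 183 days after the deed — beyond 21 days — so no relation-back applies; D's effective date is 31 August 2021, when work began; E relates back to 7 June 2019 (work commenced).
Sorted by effective date: E (7 June 2019), B (26 April 2020), A (20 July 2020), C (8 September 2020), D (31 August 2021).
B would otherwise be senior to D, so under the subordination agreement B and D exchange positions.

E, D, A, C, B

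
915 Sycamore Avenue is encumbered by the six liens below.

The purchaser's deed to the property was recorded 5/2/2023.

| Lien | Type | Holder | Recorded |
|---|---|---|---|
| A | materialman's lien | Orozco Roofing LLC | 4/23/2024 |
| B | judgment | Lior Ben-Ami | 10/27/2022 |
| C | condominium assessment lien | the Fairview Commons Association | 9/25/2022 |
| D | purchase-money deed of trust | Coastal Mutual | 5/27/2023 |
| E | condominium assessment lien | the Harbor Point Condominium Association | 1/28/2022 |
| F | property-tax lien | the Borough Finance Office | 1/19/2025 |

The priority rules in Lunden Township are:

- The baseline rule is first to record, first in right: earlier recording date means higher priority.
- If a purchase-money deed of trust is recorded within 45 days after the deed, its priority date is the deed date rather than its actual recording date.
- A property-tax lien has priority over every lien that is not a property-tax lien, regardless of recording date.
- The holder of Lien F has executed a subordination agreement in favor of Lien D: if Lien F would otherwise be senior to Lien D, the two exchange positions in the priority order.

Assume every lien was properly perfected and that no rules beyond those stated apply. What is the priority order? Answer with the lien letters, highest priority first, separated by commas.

Effective dates after the stated exceptions: D's effective date is the deed date, 5/2/2023.
As a property-tax lien, F is senior to every other lien.
Ordering the rest by effective date: E (1/28/2022), C (9/25/2022), B (10/27/2022), D (5/2/2023), A (4/23/2024).
F would otherwise be senior to D, so under the subordination agreement F and D exchange positions.

D, E, C, B, F, A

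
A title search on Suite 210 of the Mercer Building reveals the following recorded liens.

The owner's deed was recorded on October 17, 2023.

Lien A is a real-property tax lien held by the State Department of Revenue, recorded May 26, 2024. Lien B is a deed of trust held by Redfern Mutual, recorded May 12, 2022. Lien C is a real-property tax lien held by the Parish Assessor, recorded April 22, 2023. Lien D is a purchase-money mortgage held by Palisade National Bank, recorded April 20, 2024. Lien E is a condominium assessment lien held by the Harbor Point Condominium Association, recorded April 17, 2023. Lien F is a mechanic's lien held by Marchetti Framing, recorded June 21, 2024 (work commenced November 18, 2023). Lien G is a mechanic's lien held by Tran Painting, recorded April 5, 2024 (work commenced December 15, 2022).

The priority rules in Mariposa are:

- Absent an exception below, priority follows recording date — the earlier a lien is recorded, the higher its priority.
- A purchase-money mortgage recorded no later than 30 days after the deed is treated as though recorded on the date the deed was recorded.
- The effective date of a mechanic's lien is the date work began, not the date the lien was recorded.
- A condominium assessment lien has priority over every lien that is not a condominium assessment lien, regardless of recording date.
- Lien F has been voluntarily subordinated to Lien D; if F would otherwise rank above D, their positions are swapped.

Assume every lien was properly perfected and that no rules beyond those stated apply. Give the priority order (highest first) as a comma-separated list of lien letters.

Adjusting effective dates: D was recorded 186 days after the deed — beyond 30 days — so no relation-back applies; F is treated as recorded November 18, 2023, the work-commencement date; G relates back to December 15, 2022 (work commenced).
E is a condominium assessment lien, so it outranks all other liens regardless of date.
The other liens, earliest effective date first: B (May 12, 2022), G (December 15, 2022), C (April 22, 2023), F (November 18, 2023), D (April 20, 2024), A (May 26, 2024).
F would otherwise be senior to D, so under the subordination agreement F and D exchange positions.

E, B, G, C, D, F, A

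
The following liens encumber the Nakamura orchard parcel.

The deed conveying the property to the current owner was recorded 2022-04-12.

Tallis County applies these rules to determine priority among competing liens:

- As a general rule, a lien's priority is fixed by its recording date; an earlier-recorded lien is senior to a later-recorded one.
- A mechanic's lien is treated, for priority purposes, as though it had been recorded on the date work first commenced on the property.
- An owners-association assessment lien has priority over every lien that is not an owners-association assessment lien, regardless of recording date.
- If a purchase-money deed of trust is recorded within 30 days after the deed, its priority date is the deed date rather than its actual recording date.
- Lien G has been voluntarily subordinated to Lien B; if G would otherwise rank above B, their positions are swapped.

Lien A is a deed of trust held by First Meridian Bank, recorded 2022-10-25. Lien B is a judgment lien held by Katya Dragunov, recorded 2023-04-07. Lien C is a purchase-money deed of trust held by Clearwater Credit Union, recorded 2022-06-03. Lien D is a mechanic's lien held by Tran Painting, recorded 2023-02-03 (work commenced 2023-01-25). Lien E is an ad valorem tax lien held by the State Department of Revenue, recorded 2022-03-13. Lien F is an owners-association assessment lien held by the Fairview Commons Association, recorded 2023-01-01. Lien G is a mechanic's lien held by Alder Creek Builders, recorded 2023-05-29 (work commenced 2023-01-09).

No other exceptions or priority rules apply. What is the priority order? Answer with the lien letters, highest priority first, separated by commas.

F, E, C, A, B, D, G

Adjusting effective dates: C missed the 30-day window (52 days after the deed), so its recording date stands; D relates back to 2023-01-25 (work commenced); G's effective date is 2023-01-09, when work began.
As an owners-association assessment lien, F is senior to every other lien.
The other liens, earliest effective date first: E (2022-03-13), C (2022-06-03), A (2022-10-25), G (2023-01-09), D (2023-01-25), B (2023-04-07).
G would otherwise be senior to B, so under the subordination agreement G and B exchange positions.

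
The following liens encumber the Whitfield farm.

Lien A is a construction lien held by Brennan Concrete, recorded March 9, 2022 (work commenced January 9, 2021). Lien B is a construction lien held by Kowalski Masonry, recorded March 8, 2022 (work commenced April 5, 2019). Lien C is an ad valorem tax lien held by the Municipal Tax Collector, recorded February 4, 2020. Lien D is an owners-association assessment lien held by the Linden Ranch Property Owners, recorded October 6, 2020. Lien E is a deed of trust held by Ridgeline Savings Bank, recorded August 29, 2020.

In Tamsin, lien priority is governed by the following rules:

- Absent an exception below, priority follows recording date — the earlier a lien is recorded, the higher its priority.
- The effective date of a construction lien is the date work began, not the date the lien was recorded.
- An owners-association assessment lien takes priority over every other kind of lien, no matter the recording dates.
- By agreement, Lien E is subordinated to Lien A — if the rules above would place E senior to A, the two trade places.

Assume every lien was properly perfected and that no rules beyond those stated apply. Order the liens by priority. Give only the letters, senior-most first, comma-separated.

D, B, C, A, E

Effective dates after the stated exceptions: A is treated as recorded January 9, 2021, the work-commencement date; B is treated as recorded April 5, 2019, the work-commencement date.
D is an owners-association assessment lien, so it outranks all other liens regardless of date.
The other liens, earliest effective date first: B (April 5, 2019), C (February 4, 2020), E (August 29, 2020), A (January 9, 2021).
Because E would otherwise rank above A, the subordination swaps them.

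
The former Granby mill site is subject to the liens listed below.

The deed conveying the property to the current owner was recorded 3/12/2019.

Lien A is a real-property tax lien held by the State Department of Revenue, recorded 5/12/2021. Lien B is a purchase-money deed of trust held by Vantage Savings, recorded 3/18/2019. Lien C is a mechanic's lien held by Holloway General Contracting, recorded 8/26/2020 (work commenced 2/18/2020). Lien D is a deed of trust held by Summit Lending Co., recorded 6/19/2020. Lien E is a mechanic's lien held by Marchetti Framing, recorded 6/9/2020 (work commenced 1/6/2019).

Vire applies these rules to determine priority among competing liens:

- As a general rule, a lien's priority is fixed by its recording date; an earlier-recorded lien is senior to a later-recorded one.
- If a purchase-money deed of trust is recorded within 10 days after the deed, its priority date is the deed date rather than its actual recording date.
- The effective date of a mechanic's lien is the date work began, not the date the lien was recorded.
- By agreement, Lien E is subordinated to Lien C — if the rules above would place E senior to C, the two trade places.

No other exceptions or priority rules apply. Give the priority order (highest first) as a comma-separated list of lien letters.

C, B, E, D, A

Effective dates: B relates back to the deed date 3/12/2019; C is treated as recorded 2/18/2020, the work-commencement date; E is treated as recorded 1/6/2019, the work-commencement date.
By effective date: E (1/6/2019), B (3/12/2019), C (2/18/2020), D (6/19/2020), A (5/12/2021).
E is senior to C before the subordination, so the two trade places.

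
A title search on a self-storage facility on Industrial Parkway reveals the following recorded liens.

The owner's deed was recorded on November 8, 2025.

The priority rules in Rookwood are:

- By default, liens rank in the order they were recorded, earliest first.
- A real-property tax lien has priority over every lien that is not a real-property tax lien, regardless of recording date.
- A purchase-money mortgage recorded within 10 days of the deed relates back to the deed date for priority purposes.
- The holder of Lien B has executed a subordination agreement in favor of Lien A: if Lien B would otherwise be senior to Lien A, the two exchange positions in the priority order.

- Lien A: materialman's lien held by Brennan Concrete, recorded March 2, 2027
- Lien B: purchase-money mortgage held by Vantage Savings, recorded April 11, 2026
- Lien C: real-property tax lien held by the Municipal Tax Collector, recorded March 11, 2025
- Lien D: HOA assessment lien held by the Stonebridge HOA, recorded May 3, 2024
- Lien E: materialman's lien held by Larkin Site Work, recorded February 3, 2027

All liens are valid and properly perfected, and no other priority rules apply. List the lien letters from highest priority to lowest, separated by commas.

C, D, A, E, B

Adjusting effective dates: B missed the 10-day window (154 days after the deed), so its recording date stands.
C is a real-property tax lien, so it outranks all other liens regardless of date.
The other liens, earliest effective date first: D (May 3, 2024), B (April 11, 2026), E (February 3, 2027), A (March 2, 2027).
B would otherwise be senior to A, so under the subordination agreement B and A exchange positions.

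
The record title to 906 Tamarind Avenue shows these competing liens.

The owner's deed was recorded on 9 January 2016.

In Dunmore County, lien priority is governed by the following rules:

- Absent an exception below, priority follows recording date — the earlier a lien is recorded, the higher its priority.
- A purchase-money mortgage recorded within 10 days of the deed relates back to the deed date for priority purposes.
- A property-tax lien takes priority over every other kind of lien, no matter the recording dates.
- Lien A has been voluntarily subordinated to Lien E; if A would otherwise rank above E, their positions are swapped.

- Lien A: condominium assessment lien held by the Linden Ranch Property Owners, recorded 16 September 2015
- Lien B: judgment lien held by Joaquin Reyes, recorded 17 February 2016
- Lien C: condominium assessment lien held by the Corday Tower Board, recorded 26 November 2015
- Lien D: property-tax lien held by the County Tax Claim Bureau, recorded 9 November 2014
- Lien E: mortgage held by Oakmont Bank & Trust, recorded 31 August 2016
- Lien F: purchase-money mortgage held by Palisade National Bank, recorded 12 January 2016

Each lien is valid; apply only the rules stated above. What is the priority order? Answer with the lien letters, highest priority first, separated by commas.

First, effective dates: F's effective date is the deed date, 9 January 2016.
D is a property-tax lien and takes priority over every other lien.
Ordering the rest by effective date: A (16 September 2015), C (26 November 2015), F (9 January 2016), B (17 February 2016), E (31 August 2016).
A is senior to E before the subordination, so the two trade places.

D, E, C, F, B, A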